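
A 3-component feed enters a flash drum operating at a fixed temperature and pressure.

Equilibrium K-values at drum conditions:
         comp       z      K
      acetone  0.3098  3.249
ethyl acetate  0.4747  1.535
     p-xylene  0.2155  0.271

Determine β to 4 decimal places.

β = 0.8508

Iterate (Newton) starting at β = 0.5:
  β = 0.5000: g = 0.28112, g' = -0.7153 → β = 0.8930
  β = 0.8930: g = -0.04667, g' = -1.1756 → β = 0.8533
  β = 0.8533: g = -0.00261, g' = -1.0497 → β = 0.8508
Converged at β = 0.8508.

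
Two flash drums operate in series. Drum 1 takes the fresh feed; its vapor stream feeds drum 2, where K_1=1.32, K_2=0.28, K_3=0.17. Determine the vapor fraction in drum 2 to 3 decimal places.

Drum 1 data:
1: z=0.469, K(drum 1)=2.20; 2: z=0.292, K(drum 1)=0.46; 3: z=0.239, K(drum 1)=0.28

V/F (drum 2) = 0.219

Drum 1:
Material balance + equilibrium reduce to Σ zᵢ(Kᵢ−1)/(1+ψ₁(Kᵢ−1)) = 0.
Check two-phase: ΣzᵢKᵢ = 1.233 > 1 and Σzᵢ/Kᵢ = 1.702 > 1, so g(0) = 0.233 > 0 and g(1) = -0.702 < 0.
Iterate (Newton) starting at ψ₁ = 0.64:
  ψ₁ = 0.640: g = -0.2418, g' = -0.841 → ψ₁ = 0.353
  ψ₁ = 0.353: g = -0.0299, g' = -0.686 → ψ₁ = 0.309
Converged at ψ₁ = 0.309.
Drum-1 compositions:
  1: x = 0.342, y = 0.753
  2: x = 0.350, y = 0.161
  3: x = 0.307, y = 0.086
Drum-2 feed = drum-1 vapor: z₂ = (0.7527, 0.1612, 0.0861).
Drum 2:
Newton–Raphson from ψ₂ = 0.5:
  ψ₂ = 0.500: g = -0.0958, g' = -0.435 → ψ₂ = 0.279
  ψ₂ = 0.279: g = -0.0172, g' = -0.296 → ψ₂ = 0.221
  ψ₂ = 0.221: g = -0.0007, g' = -0.274 → ψ₂ = 0.219
Converged at ψ₂ = 0.219.
  1: x = 0.703, y = 0.929
  2: x = 0.191, y = 0.054
  3: x = 0.105, y = 0.018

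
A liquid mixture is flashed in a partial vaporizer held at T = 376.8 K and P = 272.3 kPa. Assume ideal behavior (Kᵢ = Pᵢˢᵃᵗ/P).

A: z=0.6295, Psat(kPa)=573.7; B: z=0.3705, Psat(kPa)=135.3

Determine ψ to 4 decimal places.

Raoult's law: Kᵢ = Pᵢˢᵃᵗ/P = Pᵢˢᵃᵗ/272.3.
  K_A = 573.7/272.3 = 2.106867, K_B = 135.3/272.3 = 0.496878
Let ψ = V/F and solve Σ zᵢ(Kᵢ−1)/(1+ψ(Kᵢ−1)) = 0.
g(0) = ΣzᵢKᵢ − 1 = 0.5104 and g(1) = 1 − Σzᵢ/Kᵢ = -0.0444, so a root lies in (0, 1).
Newton–Raphson from ψ = 0.43:
  ψ = 0.4300: g = 0.23422, g' = -0.5067 → ψ = 0.8922
  ψ = 0.8922: g = 0.01234, g' = -0.5040 → ψ = 0.9167
  ψ = 0.9167: g = -0.00011, g' = -0.5131 → ψ = 0.9165
Converged at ψ = 0.9165.

ψ = 0.9165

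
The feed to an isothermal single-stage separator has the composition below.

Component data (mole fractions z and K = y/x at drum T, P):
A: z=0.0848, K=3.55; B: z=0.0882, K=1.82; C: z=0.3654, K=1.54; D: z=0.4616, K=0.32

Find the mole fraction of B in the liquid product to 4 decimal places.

Iterate (Newton) starting at β = 0.5:
  β = 0.5000: g = -0.17388, g' = -0.6924 → β = 0.2489
  β = 0.2489: g = -0.01155, g' = -0.6393 → β = 0.2308
  β = 0.2308: g = 0.00005, g' = -0.6450 → β = 0.2309
Converged at β = 0.2309.
Compositions from xᵢ = zᵢ/(1+β(Kᵢ−1)), yᵢ = Kᵢxᵢ:
  A: x = 0.0534, y = 0.1895
  B: x = 0.0742, y = 0.1350
  C: x = 0.3249, y = 0.5003
  D: x = 0.5476, y = 0.1752

x_B = 0.0742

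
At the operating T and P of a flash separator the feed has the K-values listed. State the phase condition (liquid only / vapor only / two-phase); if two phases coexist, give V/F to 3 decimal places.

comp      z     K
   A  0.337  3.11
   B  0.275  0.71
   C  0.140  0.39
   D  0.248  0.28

ΣzᵢKᵢ = 1.367; Σzᵢ/Kᵢ = 1.740.
Both exceed 1, so a two-phase solution exists.
Let ψ = V/F and solve Σ zᵢ(Kᵢ−1)/(1+ψ(Kᵢ−1)) = 0.
Newton–Raphson from ψ = 0.33:
  ψ = 0.330: g = -0.0101, g' = -0.853 → ψ = 0.318
Converged at ψ = 0.318.

two-phase, V/F = 0.318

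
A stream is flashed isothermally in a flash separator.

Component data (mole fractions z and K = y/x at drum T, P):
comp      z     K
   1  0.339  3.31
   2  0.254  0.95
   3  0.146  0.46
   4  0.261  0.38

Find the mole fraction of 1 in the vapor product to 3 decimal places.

y_1 = 0.514

Material balance + equilibrium reduce to Σ zᵢ(Kᵢ−1)/(1+β(Kᵢ−1)) = 0.
g(0) = ΣzᵢKᵢ − 1 = 0.530 and g(1) = 1 − Σzᵢ/Kᵢ = -0.374, so a root lies in (0, 1).
Newton iteration, β⁰ = 0.5:
  β = 0.500: g = 0.0078, g' = -0.681 → β = 0.512
Converged at β = 0.512.
Compositions from xᵢ = zᵢ/(1+β(Kᵢ−1)), yᵢ = Kᵢxᵢ:
  1: x = 0.155, y = 0.514
  2: x = 0.261, y = 0.248
  3: x = 0.202, y = 0.093
  4: x = 0.382, y = 0.145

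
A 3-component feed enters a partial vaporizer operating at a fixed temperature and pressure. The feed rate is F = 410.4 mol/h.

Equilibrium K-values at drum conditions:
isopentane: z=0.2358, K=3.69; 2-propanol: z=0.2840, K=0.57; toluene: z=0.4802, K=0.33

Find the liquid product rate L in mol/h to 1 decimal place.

Material balance + equilibrium reduce to Σ zᵢ(Kᵢ−1)/(1+ψ(Kᵢ−1)) = 0.
Feasibility: ΣzᵢKᵢ = 1.1904, Σzᵢ/Kᵢ = 2.0173 — both > 1, two phases present.
Iterate (Newton) starting at ψ = 0.5:
  ψ = 0.5000: g = -0.36889, g' = -0.8829 → ψ = 0.0822
  ψ = 0.0822: g = 0.05235, g' = -1.4421 → ψ = 0.1185
  ψ = 0.1185: g = 0.00281, g' = -1.2937 → ψ = 0.1207
Converged at ψ = 0.1207.
Then V = ψ·F = 0.1207·410.4 = 49.5 mol/h and L = F − V = 360.9 mol/h.

L = 360.9 mol/h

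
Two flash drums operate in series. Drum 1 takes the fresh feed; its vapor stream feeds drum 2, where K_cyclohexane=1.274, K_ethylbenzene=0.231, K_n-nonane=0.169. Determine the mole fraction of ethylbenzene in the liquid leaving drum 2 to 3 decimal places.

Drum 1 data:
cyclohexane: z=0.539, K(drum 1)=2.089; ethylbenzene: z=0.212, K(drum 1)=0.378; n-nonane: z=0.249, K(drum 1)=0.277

Drum 1:
Let ψ₁ = V/F and solve Σ zᵢ(Kᵢ−1)/(1+ψ₁(Kᵢ−1)) = 0.
Check two-phase: ΣzᵢKᵢ = 1.275 > 1 and Σzᵢ/Kᵢ = 1.718 > 1, so g(0) = 0.275 > 0 and g(1) = -0.718 < 0.
Iterate (Newton) starting at ψ₁ = 0.36:
  ψ₁ = 0.360: g = 0.0084, g' = -0.704 → ψ₁ = 0.372
Converged at ψ₁ = 0.372.
Drum-1 compositions:
  cyclohexane: x = 0.384, y = 0.801
  ethylbenzene: x = 0.276, y = 0.104
  n-nonane: x = 0.341, y = 0.094
Drum-2 feed = drum-1 vapor: z₂ = (0.8014, 0.1043, 0.0943).
Drum 2:
Rachford–Rice: g(ψ₂) = Σ zᵢ(Kᵢ−1)/(1+ψ₂(Kᵢ−1)) = 0.
g(0) = ΣzᵢKᵢ − 1 = 0.061 and g(1) = 1 − Σzᵢ/Kᵢ = -0.639, so a root lies in (0, 1).
Iterate (Newton) starting at ψ₂ = 0.5:
  ψ₂ = 0.500: g = -0.0712, g' = -0.400 → ψ₂ = 0.322
  ψ₂ = 0.322: g = -0.0118, g' = -0.281 → ψ₂ = 0.280
  ψ₂ = 0.280: g = -0.0004, g' = -0.263 → ψ₂ = 0.278
Converged at ψ₂ = 0.278.
  cyclohexane: x = 0.745, y = 0.949
  ethylbenzene: x = 0.133, y = 0.031
  n-nonane: x = 0.123, y = 0.021

x_ethylbenzene (drum 2) = 0.133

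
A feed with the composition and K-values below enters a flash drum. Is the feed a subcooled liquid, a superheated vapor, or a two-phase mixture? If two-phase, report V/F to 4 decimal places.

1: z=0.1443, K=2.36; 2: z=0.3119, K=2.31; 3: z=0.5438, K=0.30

two-phase, V/F = 0.2415

ΣzᵢKᵢ = 1.2242; Σzᵢ/Kᵢ = 2.0088.
Both exceed 1, so a two-phase solution exists.
Material balance + equilibrium reduce to Σ zᵢ(Kᵢ−1)/(1+ψ(Kᵢ−1)) = 0.
Iterate (Newton) starting at ψ = 0.5:
  ψ = 0.5000: g = -0.22193, g' = -0.9207 → ψ = 0.2589
  ψ = 0.2589: g = -0.01470, g' = -0.8419 → ψ = 0.2415
Converged at ψ = 0.2415.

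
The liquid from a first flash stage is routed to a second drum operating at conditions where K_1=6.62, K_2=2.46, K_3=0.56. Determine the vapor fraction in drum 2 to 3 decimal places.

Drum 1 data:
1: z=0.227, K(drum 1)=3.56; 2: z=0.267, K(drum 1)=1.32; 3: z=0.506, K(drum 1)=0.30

V/F (drum 2) = 0.601

Drum 1:
Newton iteration, ψ₁⁰ = 0.5:
  ψ₁ = 0.500: g = -0.2164, g' = -0.893 → ψ₁ = 0.258
  ψ₁ = 0.258: g = -0.0032, g' = -0.932 → ψ₁ = 0.254
Converged at ψ₁ = 0.254.
Drum-1 compositions:
  1: x = 0.137, y = 0.489
  2: x = 0.247, y = 0.326
  3: x = 0.616, y = 0.185
Drum-2 feed = drum-1 liquid: z₂ = (0.1375, 0.2469, 0.6156).
Drum 2:
Let ψ₂ = V/F and solve Σ zᵢ(Kᵢ−1)/(1+ψ₂(Kᵢ−1)) = 0.
Check two-phase: ΣzᵢKᵢ = 1.862 > 1 and Σzᵢ/Kᵢ = 1.220 > 1, so g(0) = 0.862 > 0 and g(1) = -0.220 < 0.
Iterate (Newton) starting at ψ₂ = 0.5:
  ψ₂ = 0.500: g = 0.0639, g' = -0.671 → ψ₂ = 0.595
  ψ₂ = 0.595: g = 0.0037, g' = -0.599 → ψ₂ = 0.601
Converged at ψ₂ = 0.601.
  1: x = 0.031, y = 0.208
  2: x = 0.131, y = 0.323
  3: x = 0.837, y = 0.469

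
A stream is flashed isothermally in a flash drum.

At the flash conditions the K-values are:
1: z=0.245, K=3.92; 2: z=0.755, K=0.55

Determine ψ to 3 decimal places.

Rachford–Rice: g(ψ) = Σ zᵢ(Kᵢ−1)/(1+ψ(Kᵢ−1)) = 0.
g(0) = ΣzᵢKᵢ − 1 = 0.376 and g(1) = 1 − Σzᵢ/Kᵢ = -0.435, so a root lies in (0, 1).
Iterate (Newton) starting at ψ = 0.42:
  ψ = 0.420: g = -0.0976, g' = -0.654 → ψ = 0.271
  ψ = 0.271: g = 0.0127, g' = -0.850 → ψ = 0.286
Converged at ψ = 0.286.

ψ = 0.286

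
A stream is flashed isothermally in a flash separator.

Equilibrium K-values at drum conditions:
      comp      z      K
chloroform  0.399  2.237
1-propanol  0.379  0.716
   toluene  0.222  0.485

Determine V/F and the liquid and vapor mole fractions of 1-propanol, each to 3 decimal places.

Material balance + equilibrium reduce to Σ zᵢ(Kᵢ−1)/(1+V/F(Kᵢ−1)) = 0.
g(0) = ΣzᵢKᵢ − 1 = 0.272 and g(1) = 1 − Σzᵢ/Kᵢ = -0.165, so a root lies in (0, 1).
Iterate (Newton) starting at V/F = 0.5:
  V/F = 0.500: g = 0.0255, g' = -0.381 → V/F = 0.567
  V/F = 0.567: g = 0.0003, g' = -0.372 → V/F = 0.568
Converged at V/F = 0.568.
Compositions from xᵢ = zᵢ/(1+V/F(Kᵢ−1)), yᵢ = Kᵢxᵢ:
  chloroform: x = 0.234, y = 0.524
  1-propanol: x = 0.452, y = 0.324
  toluene: x = 0.314, y = 0.152

V/F = 0.568, x_1-propanol = 0.452, y_1-propanol = 0.324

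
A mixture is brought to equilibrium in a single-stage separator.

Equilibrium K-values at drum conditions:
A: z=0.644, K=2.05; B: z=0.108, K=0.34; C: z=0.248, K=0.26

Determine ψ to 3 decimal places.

ψ = 0.559

Let ψ = V/F and solve Σ zᵢ(Kᵢ−1)/(1+ψ(Kᵢ−1)) = 0.
Feasibility: ΣzᵢKᵢ = 1.421, Σzᵢ/Kᵢ = 1.586 — both > 1, two phases present.
Newton iteration, ψ⁰ = 0.69:
  ψ = 0.690: g = -0.1138, g' = -0.964 → ψ = 0.572
  ψ = 0.572: g = -0.0103, g' = -0.807 → ψ = 0.559
Converged at ψ = 0.559.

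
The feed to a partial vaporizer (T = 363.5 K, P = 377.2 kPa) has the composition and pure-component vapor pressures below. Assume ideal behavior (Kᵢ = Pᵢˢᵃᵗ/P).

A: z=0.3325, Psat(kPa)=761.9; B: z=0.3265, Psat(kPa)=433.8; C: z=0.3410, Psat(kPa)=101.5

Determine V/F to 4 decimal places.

V/F = 0.2749

Raoult's law: Kᵢ = Pᵢˢᵃᵗ/P = Pᵢˢᵃᵗ/377.2.
  K_A = 761.9/377.2 = 2.019883, K_B = 433.8/377.2 = 1.150053, K_C = 101.5/377.2 = 0.269088
Material balance + equilibrium reduce to Σ zᵢ(Kᵢ−1)/(1+V/F(Kᵢ−1)) = 0.
Feasibility: ΣzᵢKᵢ = 1.1389, Σzᵢ/Kᵢ = 1.7158 — both > 1, two phases present.
Newton iteration, V/F⁰ = 0.5:
  V/F = 0.5000: g = -0.12263, g' = -0.6105 → V/F = 0.2991
  V/F = 0.2991: g = -0.01226, g' = -0.5082 → V/F = 0.2750
  V/F = 0.2750: g = -0.00006, g' = -0.5031 → V/F = 0.2749
Converged at V/F = 0.2749.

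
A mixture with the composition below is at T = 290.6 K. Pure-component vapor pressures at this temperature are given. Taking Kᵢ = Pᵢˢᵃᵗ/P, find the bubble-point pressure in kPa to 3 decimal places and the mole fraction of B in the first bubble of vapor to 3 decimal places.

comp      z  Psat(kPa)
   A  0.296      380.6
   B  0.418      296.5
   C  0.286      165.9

Pbub = 284.042 kPa, y_B = 0.436

At the bubble point ψ → 0, so ΣzᵢKᵢ = 1 with Kᵢ = Pᵢˢᵃᵗ/P ⇒ P = ΣzᵢPᵢˢᵃᵗ.
P = 0.296·380.6 + 0.418·296.5 + 0.286·165.9 = 284.042 kPa
yᵢ = zᵢPᵢˢᵃᵗ/P ⇒ y_B = 0.418·296.5/284.042 = 0.436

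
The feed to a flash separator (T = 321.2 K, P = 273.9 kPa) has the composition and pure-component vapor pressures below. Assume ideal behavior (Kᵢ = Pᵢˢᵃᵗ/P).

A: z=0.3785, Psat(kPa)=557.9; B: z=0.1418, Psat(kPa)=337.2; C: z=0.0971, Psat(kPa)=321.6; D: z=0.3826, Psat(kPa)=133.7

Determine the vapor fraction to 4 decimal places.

ψ = 0.6091

Raoult's law: Kᵢ = Pᵢˢᵃᵗ/P = Pᵢˢᵃᵗ/273.9.
  K_A = 557.9/273.9 = 2.036875, K_B = 337.2/273.9 = 1.231106, K_C = 321.6/273.9 = 1.174151, K_D = 133.7/273.9 = 0.488134
Rachford–Rice: g(ψ) = Σ zᵢ(Kᵢ−1)/(1+ψ(Kᵢ−1)) = 0.
Feasibility: ΣzᵢKᵢ = 1.2463, Σzᵢ/Kᵢ = 1.1675 — both > 1, two phases present.
Iterate (Newton) starting at ψ = 0.5:
  ψ = 0.5000: g = 0.04019, g' = -0.3661 → ψ = 0.6098
  ψ = 0.6098: g = -0.00025, g' = -0.3728 → ψ = 0.6091
Converged at ψ = 0.6091.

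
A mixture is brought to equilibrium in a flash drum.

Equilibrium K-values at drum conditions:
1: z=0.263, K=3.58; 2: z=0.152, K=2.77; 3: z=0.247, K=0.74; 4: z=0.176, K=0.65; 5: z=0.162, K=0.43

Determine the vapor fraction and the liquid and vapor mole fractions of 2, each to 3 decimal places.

ψ = 0.793, x_2 = 0.063, y_2 = 0.175

Rachford–Rice: g(ψ) = Σ zᵢ(Kᵢ−1)/(1+ψ(Kᵢ−1)) = 0.
Feasibility: ΣzᵢKᵢ = 1.729, Σzᵢ/Kᵢ = 1.110 — both > 1, two phases present.
Newton iteration, ψ⁰ = 0.65:
  ψ = 0.650: g = 0.0749, g' = -0.540 → ψ = 0.789
  ψ = 0.789: g = 0.0023, g' = -0.514 → ψ = 0.793
Converged at ψ = 0.793.
Compositions from xᵢ = zᵢ/(1+ψ(Kᵢ−1)), yᵢ = Kᵢxᵢ:
  1: x = 0.086, y = 0.309
  2: x = 0.063, y = 0.175
  3: x = 0.311, y = 0.230
  4: x = 0.244, y = 0.158
  5: x = 0.296, y = 0.127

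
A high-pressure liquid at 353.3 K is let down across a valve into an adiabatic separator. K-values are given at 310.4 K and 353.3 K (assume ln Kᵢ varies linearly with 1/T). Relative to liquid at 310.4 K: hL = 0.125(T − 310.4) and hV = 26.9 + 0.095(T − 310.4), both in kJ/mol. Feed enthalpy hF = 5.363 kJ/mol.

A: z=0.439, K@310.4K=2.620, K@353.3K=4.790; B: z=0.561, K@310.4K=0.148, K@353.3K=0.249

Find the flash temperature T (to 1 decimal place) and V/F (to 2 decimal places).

Adiabatic flash: solve Rachford–Rice at each trial T, then check hF = ψ·hV(T) + (1−ψ)·hL(T).
  T = 310.4 K: K = (2.620, 0.148), RR gives ψ = 0.169, H_out = 4.545 kJ/mol
  T = 353.3 K: K = (4.790, 0.249), RR gives ψ = 0.437, H_out = 16.543 kJ/mol
  T = 331.9 K: K = (3.615, 0.195), RR gives ψ = 0.331, H_out = 11.379 kJ/mol
  T = 321.1 K: K = (3.092, 0.171), RR gives ψ = 0.261, H_out = 8.279 kJ/mol
  T = 315.8 K: K = (2.852, 0.159), RR gives ψ = 0.219, H_out = 6.538 kJ/mol
  T = 313.1 K: K = (2.735, 0.154), RR gives ψ = 0.195, H_out = 5.574 kJ/mol
  T = 311.8 K: K = (2.679, 0.151), RR gives ψ = 0.183, H_out = 5.087 kJ/mol
Linear interpolation between T = 311.8 (H_out = 5.087) and T = 313.1 (H_out = 5.574) on hF = 5.363 gives T ≈ 312.5 K, at which ψ = 0.19.

T = 312.5 K, V/F = 0.19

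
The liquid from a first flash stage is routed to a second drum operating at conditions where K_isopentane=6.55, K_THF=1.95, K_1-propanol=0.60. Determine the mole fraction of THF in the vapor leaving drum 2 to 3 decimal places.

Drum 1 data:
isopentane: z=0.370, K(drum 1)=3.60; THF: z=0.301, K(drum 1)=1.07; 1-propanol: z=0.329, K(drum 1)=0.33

y_THF (drum 2) = 0.335

Drum 1:
Newton iteration, ψ₁⁰ = 0.5:
  ψ₁ = 0.500: g = 0.1071, g' = -0.808 → ψ₁ = 0.633
  ψ₁ = 0.633: g = 0.0013, g' = -0.804 → ψ₁ = 0.634
Converged at ψ₁ = 0.634.
Drum-1 compositions:
  isopentane: x = 0.140, y = 0.503
  THF: x = 0.288, y = 0.308
  1-propanol: x = 0.572, y = 0.189
Drum-2 feed = drum-1 liquid: z₂ = (0.1397, 0.2882, 0.5721).
Drum 2:
Let ψ₂ = V/F and solve Σ zᵢ(Kᵢ−1)/(1+ψ₂(Kᵢ−1)) = 0.
g(0) = ΣzᵢKᵢ − 1 = 0.820 and g(1) = 1 − Σzᵢ/Kᵢ = -0.123, so a root lies in (0, 1).
Newton iteration, ψ₂⁰ = 0.61:
  ψ₂ = 0.610: g = 0.0474, g' = -0.488 → ψ₂ = 0.707
  ψ₂ = 0.707: g = 0.0021, g' = -0.448 → ψ₂ = 0.712
Converged at ψ₂ = 0.712.
  isopentane: x = 0.028, y = 0.185
  THF: x = 0.172, y = 0.335
  1-propanol: x = 0.800, y = 0.480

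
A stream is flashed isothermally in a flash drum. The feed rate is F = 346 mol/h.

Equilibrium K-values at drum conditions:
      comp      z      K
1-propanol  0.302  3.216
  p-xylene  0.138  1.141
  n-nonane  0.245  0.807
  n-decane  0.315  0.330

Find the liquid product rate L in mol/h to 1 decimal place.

L = 190.6 mol/h

Rachford–Rice: g(ψ) = Σ zᵢ(Kᵢ−1)/(1+ψ(Kᵢ−1)) = 0.
Check two-phase: ΣzᵢKᵢ = 1.430 > 1 and Σzᵢ/Kᵢ = 1.473 > 1, so g(0) = 0.430 > 0 and g(1) = -0.473 < 0.
Iterate (Newton) starting at ψ = 0.5:
  ψ = 0.500: g = -0.0341, g' = -0.667 → ψ = 0.449
Converged at ψ = 0.449.
Then V = ψ·F = 0.4492·346 = 155.4 mol/h and L = F − V = 190.6 mol/h.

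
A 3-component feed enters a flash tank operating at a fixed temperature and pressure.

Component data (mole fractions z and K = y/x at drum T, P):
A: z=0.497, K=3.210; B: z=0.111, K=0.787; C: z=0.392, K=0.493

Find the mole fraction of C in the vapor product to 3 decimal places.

Newton–Raphson from β = 0.31:
  β = 0.310: g = 0.3907, g' = -1.002 → β = 0.700
  β = 0.700: g = 0.0955, g' = -0.623 → β = 0.853
  β = 0.853: g = 0.0016, g' = -0.612 → β = 0.856
Converged at β = 0.856.
Compositions from xᵢ = zᵢ/(1+β(Kᵢ−1)), yᵢ = Kᵢxᵢ:
  A: x = 0.172, y = 0.552
  B: x = 0.136, y = 0.107
  C: x = 0.692, y = 0.341

y_C = 0.341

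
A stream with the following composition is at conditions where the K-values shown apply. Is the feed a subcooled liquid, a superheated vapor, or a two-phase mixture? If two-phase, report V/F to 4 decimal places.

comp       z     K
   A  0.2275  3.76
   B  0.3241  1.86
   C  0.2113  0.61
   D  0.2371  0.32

ΣzᵢKᵢ = 1.6630; Σzᵢ/Kᵢ = 1.3221.
Both exceed 1, so a two-phase solution exists.
Let ψ = V/F and solve Σ zᵢ(Kᵢ−1)/(1+ψ(Kᵢ−1)) = 0.
Newton–Raphson from ψ = 0.39:
  ψ = 0.3900: g = 0.19451, g' = -0.7841 → ψ = 0.6381
  ψ = 0.6381: g = 0.01288, g' = -0.7263 → ψ = 0.6558
  ψ = 0.6558: g = -0.00005, g' = -0.7326 → ψ = 0.6557
Converged at ψ = 0.6557.

two-phase, V/F = 0.6557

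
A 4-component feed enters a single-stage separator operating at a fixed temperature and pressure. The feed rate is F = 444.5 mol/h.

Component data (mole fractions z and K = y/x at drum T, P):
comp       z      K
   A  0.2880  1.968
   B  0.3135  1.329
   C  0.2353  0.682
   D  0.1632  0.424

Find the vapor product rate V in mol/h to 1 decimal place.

Material balance + equilibrium reduce to Σ zᵢ(Kᵢ−1)/(1+ψ(Kᵢ−1)) = 0.
Feasibility: ΣzᵢKᵢ = 1.2131, Σzᵢ/Kᵢ = 1.1122 — both > 1, two phases present.
Newton–Raphson from ψ = 0.43:
  ψ = 0.4300: g = 0.07558, g' = -0.2882 → ψ = 0.6923
  ψ = 0.6923: g = -0.00136, g' = -0.3082 → ψ = 0.6879
Converged at ψ = 0.6878.
Then V = ψ·F = 0.6878·444.5 = 305.7 mol/h and L = F − V = 138.8 mol/h.

V = 305.7 mol/h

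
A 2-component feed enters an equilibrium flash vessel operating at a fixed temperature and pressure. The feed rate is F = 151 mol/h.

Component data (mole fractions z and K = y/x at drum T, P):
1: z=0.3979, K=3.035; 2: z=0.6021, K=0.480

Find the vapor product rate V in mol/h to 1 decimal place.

V = 70.9 mol/h

Let β = V/F and solve Σ zᵢ(Kᵢ−1)/(1+β(Kᵢ−1)) = 0.
Check two-phase: ΣzᵢKᵢ = 1.4966 > 1 and Σzᵢ/Kᵢ = 1.3855 > 1, so g(0) = 0.4966 > 0 and g(1) = -0.3855 < 0.
Iterate (Newton) starting at β = 0.58:
  β = 0.5800: g = -0.07692, g' = -0.6804 → β = 0.4670
  β = 0.4670: g = 0.00169, g' = -0.7172 → β = 0.4693
Converged at β = 0.4693.
Then V = β·F = 0.4693·151 = 70.9 mol/h and L = F − V = 80.1 mol/h.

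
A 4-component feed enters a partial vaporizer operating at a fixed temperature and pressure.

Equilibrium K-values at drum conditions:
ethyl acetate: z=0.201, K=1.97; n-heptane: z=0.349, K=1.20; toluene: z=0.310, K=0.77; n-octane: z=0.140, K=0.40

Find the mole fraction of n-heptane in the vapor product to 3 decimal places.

Let ψ = V/F and solve Σ zᵢ(Kᵢ−1)/(1+ψ(Kᵢ−1)) = 0.
Check two-phase: ΣzᵢKᵢ = 1.109 > 1 and Σzᵢ/Kᵢ = 1.145 > 1, so g(0) = 0.109 > 0 and g(1) = -0.145 < 0.
Newton iteration, ψ⁰ = 0.5:
  ψ = 0.500: g = -0.0058, g' = -0.221 → ψ = 0.474
Converged at ψ = 0.474.
Compositions from xᵢ = zᵢ/(1+ψ(Kᵢ−1)), yᵢ = Kᵢxᵢ:
  ethyl acetate: x = 0.138, y = 0.271
  n-heptane: x = 0.319, y = 0.383
  toluene: x = 0.348, y = 0.268
  n-octane: x = 0.196, y = 0.078

y_n-heptane = 0.383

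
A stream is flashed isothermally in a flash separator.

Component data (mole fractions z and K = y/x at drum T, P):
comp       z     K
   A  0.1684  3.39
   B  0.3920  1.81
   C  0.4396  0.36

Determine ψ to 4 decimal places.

Material balance + equilibrium reduce to Σ zᵢ(Kᵢ−1)/(1+ψ(Kᵢ−1)) = 0.
Check two-phase: ΣzᵢKᵢ = 1.4387 > 1 and Σzᵢ/Kᵢ = 1.4874 > 1, so g(0) = 0.4387 > 0 and g(1) = -0.4874 < 0.
Newton–Raphson from ψ = 0.5:
  ψ = 0.5000: g = -0.00439, g' = -0.7193 → ψ = 0.4939
Converged at ψ = 0.4939.

ψ = 0.4939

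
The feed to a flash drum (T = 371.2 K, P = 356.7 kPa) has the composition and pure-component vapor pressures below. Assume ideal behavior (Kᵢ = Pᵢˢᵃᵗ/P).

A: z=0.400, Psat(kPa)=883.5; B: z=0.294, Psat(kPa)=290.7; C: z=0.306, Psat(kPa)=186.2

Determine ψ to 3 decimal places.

ψ = 0.721

Raoult's law: Kᵢ = Pᵢˢᵃᵗ/P = Pᵢˢᵃᵗ/356.7.
  K_A = 883.5/356.7 = 2.47687, K_B = 290.7/356.7 = 0.81497, K_C = 186.2/356.7 = 0.52201
Rachford–Rice: g(ψ) = Σ zᵢ(Kᵢ−1)/(1+ψ(Kᵢ−1)) = 0.
g(0) = ΣzᵢKᵢ − 1 = 0.390 and g(1) = 1 − Σzᵢ/Kᵢ = -0.108, so a root lies in (0, 1).
Newton iteration, ψ⁰ = 0.5:
  ψ = 0.500: g = 0.0877, g' = -0.422 → ψ = 0.708
  ψ = 0.708: g = 0.0051, g' = -0.382 → ψ = 0.721
Converged at ψ = 0.721.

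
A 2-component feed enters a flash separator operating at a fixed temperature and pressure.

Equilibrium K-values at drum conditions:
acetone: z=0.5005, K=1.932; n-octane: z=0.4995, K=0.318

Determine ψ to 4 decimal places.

Rachford–Rice: g(ψ) = Σ zᵢ(Kᵢ−1)/(1+ψ(Kᵢ−1)) = 0.
Check two-phase: ΣzᵢKᵢ = 1.1258 > 1 and Σzᵢ/Kᵢ = 1.8298 > 1, so g(0) = 0.1258 > 0 and g(1) = -0.8298 < 0.
Binary case is linear: z₁(K₁−1)(1+ψ(K₂−1)) + z₂(K₂−1)(1+ψ(K₁−1)) = 0
⇒ ψ = [z₁(K₁−1)+z₂(K₂−1)] / [−(K₁−1)(K₂−1)] = 0.12581/0.63562 = 0.1979

ψ = 0.1979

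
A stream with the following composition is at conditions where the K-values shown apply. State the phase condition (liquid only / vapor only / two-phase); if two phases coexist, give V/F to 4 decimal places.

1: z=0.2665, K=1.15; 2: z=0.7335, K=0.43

liquid only

ΣzᵢKᵢ = 0.6219; Σzᵢ/Kᵢ = 1.9376.
Since ΣzᵢKᵢ < 1 the mixture is below its bubble point — single liquid phase.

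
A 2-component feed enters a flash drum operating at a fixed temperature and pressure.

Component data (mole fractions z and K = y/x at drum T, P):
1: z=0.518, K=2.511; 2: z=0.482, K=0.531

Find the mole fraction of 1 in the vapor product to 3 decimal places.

Material balance + equilibrium reduce to Σ zᵢ(Kᵢ−1)/(1+V/F(Kᵢ−1)) = 0.
Check two-phase: ΣzᵢKᵢ = 1.557 > 1 and Σzᵢ/Kᵢ = 1.114 > 1, so g(0) = 0.557 > 0 and g(1) = -0.114 < 0.
Newton–Raphson from V/F = 0.5:
  V/F = 0.500: g = 0.1505, g' = -0.565 → V/F = 0.767
  V/F = 0.767: g = 0.0097, g' = -0.512 → V/F = 0.785
Converged at V/F = 0.785.
Compositions from xᵢ = zᵢ/(1+V/F(Kᵢ−1)), yᵢ = Kᵢxᵢ:
  1: x = 0.237, y = 0.595
  2: x = 0.763, y = 0.405

y_1 = 0.595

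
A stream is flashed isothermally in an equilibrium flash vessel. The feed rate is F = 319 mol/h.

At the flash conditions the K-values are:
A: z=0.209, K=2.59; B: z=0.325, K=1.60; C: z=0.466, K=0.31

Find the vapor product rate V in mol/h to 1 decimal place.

Material balance + equilibrium reduce to Σ zᵢ(Kᵢ−1)/(1+β(Kᵢ−1)) = 0.
Feasibility: ΣzᵢKᵢ = 1.206, Σzᵢ/Kᵢ = 1.787 — both > 1, two phases present.
Iterate (Newton) starting at β = 0.53:
  β = 0.530: g = -0.1786, g' = -0.774 → β = 0.299
  β = 0.299: g = -0.0148, g' = -0.679 → β = 0.278
Converged at β = 0.278.
Then V = β·F = 0.2776·319 = 88.5 mol/h and L = F − V = 230.5 mol/h.

V = 88.5 mol/h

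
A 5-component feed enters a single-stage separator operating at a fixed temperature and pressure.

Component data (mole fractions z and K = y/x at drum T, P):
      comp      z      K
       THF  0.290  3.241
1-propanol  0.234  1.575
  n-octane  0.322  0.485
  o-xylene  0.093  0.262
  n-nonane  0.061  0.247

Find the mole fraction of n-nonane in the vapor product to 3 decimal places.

Material balance + equilibrium reduce to Σ zᵢ(Kᵢ−1)/(1+ψ(Kᵢ−1)) = 0.
g(0) = ΣzᵢKᵢ − 1 = 0.504 and g(1) = 1 − Σzᵢ/Kᵢ = -0.504, so a root lies in (0, 1).
Newton–Raphson from ψ = 0.5:
  ψ = 0.500: g = 0.0052, g' = -0.742 → ψ = 0.507
Converged at ψ = 0.507.
Compositions from xᵢ = zᵢ/(1+ψ(Kᵢ−1)), yᵢ = Kᵢxᵢ:
  THF: x = 0.136, y = 0.440
  1-propanol: x = 0.181, y = 0.285
  n-octane: x = 0.436, y = 0.211
  o-xylene: x = 0.149, y = 0.039
  n-nonane: x = 0.099, y = 0.024

y_n-nonane = 0.024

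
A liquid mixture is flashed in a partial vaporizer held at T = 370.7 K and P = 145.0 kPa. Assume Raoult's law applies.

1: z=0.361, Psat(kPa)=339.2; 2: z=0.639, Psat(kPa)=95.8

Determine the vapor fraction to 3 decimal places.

Raoult's law: Kᵢ = Pᵢˢᵃᵗ/P = Pᵢˢᵃᵗ/145.0.
  K_1 = 339.2/145.0 = 2.33931, K_2 = 95.8/145.0 = 0.66069
Let ψ = V/F and solve Σ zᵢ(Kᵢ−1)/(1+ψ(Kᵢ−1)) = 0.
Check two-phase: ΣzᵢKᵢ = 1.267 > 1 and Σzᵢ/Kᵢ = 1.121 > 1, so g(0) = 0.267 > 0 and g(1) = -0.121 < 0.
Binary case is linear: z₁(K₁−1)(1+ψ(K₂−1)) + z₂(K₂−1)(1+ψ(K₁−1)) = 0
⇒ ψ = [z₁(K₁−1)+z₂(K₂−1)] / [−(K₁−1)(K₂−1)] = 0.2667/0.4544 = 0.587

ψ = 0.587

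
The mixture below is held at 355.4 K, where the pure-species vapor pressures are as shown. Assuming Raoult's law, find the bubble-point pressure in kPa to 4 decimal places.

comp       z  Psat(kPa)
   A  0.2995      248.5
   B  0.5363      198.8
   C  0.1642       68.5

At the bubble point ψ → 0, so ΣzᵢKᵢ = 1 with Kᵢ = Pᵢˢᵃᵗ/P ⇒ P = ΣzᵢPᵢˢᵃᵗ.
P = 0.2995·248.5 + 0.5363·198.8 + 0.1642·68.5 = 192.2899 kPa

Pbub = 192.2899 kPa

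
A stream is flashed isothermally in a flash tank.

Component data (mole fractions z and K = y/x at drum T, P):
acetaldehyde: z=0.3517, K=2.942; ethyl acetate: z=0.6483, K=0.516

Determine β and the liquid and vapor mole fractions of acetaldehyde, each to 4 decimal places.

β = 0.3928, x_acetaldehyde = 0.1995, y_acetaldehyde = 0.5869

Newton iteration, β⁰ = 0.36:
  β = 0.3600: g = 0.02199, g' = -0.6822 → β = 0.3922
  β = 0.3922: g = 0.00039, g' = -0.6587 → β = 0.3928
Converged at β = 0.3928.
Compositions from xᵢ = zᵢ/(1+β(Kᵢ−1)), yᵢ = Kᵢxᵢ:
  acetaldehyde: x = 0.1995, y = 0.5869
  ethyl acetate: x = 0.8005, y = 0.4131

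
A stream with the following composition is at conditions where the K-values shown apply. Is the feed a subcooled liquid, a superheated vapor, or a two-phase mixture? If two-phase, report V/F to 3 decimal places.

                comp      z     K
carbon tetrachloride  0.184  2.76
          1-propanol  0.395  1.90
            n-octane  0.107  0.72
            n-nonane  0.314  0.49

two-phase, V/F = 0.870

ΣzᵢKᵢ = 1.489; Σzᵢ/Kᵢ = 1.064.
Both exceed 1, so a two-phase solution exists.
Let ψ = V/F and solve Σ zᵢ(Kᵢ−1)/(1+ψ(Kᵢ−1)) = 0.
Newton–Raphson from ψ = 0.5:
  ψ = 0.500: g = 0.1676, g' = -0.472 → ψ = 0.855
  ψ = 0.855: g = 0.0067, g' = -0.464 → ψ = 0.870
Converged at ψ = 0.870.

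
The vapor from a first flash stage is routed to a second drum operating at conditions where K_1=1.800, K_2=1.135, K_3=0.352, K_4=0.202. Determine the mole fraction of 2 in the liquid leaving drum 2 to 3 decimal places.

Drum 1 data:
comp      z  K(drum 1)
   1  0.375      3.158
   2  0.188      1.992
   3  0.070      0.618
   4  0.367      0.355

x_2 (drum 2) = 0.214

Drum 1:
Let ψ₁ = V/F and solve Σ zᵢ(Kᵢ−1)/(1+ψ₁(Kᵢ−1)) = 0.
Check two-phase: ΣzᵢKᵢ = 1.732 > 1 and Σzᵢ/Kᵢ = 1.360 > 1, so g(0) = 0.732 > 0 and g(1) = -0.360 < 0.
Iterate (Newton) starting at ψ₁ = 0.64:
  ψ₁ = 0.640: g = 0.0154, g' = -0.838 → ψ₁ = 0.658
Converged at ψ₁ = 0.658.
Drum-1 compositions:
  1: x = 0.155, y = 0.489
  2: x = 0.114, y = 0.227
  3: x = 0.094, y = 0.058
  4: x = 0.638, y = 0.226
Drum-2 feed = drum-1 vapor: z₂ = (0.4892, 0.2265, 0.0578, 0.2264).
Drum 2:
Let ψ₂ = V/F and solve Σ zᵢ(Kᵢ−1)/(1+ψ₂(Kᵢ−1)) = 0.
Feasibility: ΣzᵢKᵢ = 1.204, Σzᵢ/Kᵢ = 1.757 — both > 1, two phases present.
Newton–Raphson from ψ₂ = 0.34:
  ψ₂ = 0.340: g = 0.0409, g' = -0.509 → ψ₂ = 0.420
  ψ₂ = 0.420: g = -0.0016, g' = -0.551 → ψ₂ = 0.418
Converged at ψ₂ = 0.418.
  1: x = 0.367, y = 0.660
  2: x = 0.214, y = 0.243
  3: x = 0.079, y = 0.028
  4: x = 0.340, y = 0.069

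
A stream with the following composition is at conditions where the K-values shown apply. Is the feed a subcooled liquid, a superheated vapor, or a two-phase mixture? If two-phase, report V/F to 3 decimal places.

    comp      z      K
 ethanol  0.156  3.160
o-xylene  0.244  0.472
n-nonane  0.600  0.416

subcooled liquid

ΣzᵢKᵢ = 0.858; Σzᵢ/Kᵢ = 2.009.
Since ΣzᵢKᵢ < 1 the mixture is below its bubble point — single liquid phase.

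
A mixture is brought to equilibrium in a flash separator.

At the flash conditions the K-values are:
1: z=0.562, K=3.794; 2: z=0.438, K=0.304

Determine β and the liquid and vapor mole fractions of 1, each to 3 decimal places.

Material balance + equilibrium reduce to Σ zᵢ(Kᵢ−1)/(1+β(Kᵢ−1)) = 0.
Check two-phase: ΣzᵢKᵢ = 2.265 > 1 and Σzᵢ/Kᵢ = 1.589 > 1, so g(0) = 1.265 > 0 and g(1) = -0.589 < 0.
Iterate (Newton) starting at β = 0.64:
  β = 0.640: g = 0.0135, g' = -1.254 → β = 0.651
Converged at β = 0.651.
Compositions from xᵢ = zᵢ/(1+β(Kᵢ−1)), yᵢ = Kᵢxᵢ:
  1: x = 0.199, y = 0.757
  2: x = 0.801, y = 0.243

β = 0.651, x_1 = 0.199, y_1 = 0.757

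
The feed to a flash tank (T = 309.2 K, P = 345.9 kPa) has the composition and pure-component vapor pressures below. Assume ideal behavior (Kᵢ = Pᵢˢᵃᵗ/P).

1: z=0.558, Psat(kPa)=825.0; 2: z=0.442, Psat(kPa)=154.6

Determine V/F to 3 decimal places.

V/F = 0.690

Raoult's law: Kᵢ = Pᵢˢᵃᵗ/P = Pᵢˢᵃᵗ/345.9.
  K_1 = 825.0/345.9 = 2.38508, K_2 = 154.6/345.9 = 0.44695
Material balance + equilibrium reduce to Σ zᵢ(Kᵢ−1)/(1+V/F(Kᵢ−1)) = 0.
Feasibility: ΣzᵢKᵢ = 1.528, Σzᵢ/Kᵢ = 1.223 — both > 1, two phases present.
Binary case is linear: z₁(K₁−1)(1+V/F(K₂−1)) + z₂(K₂−1)(1+V/F(K₁−1)) = 0
⇒ V/F = [z₁(K₁−1)+z₂(K₂−1)] / [−(K₁−1)(K₂−1)] = 0.5284/0.7660 = 0.690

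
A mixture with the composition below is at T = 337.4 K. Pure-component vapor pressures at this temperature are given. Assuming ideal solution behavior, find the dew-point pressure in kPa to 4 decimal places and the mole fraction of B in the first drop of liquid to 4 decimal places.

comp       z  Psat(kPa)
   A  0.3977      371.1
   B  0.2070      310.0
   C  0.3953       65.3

At the dew point ψ → 1, so Σzᵢ/Kᵢ = 1 with Kᵢ = Pᵢˢᵃᵗ/P ⇒ 1/P = Σzᵢ/Pᵢˢᵃᵗ.
1/P = 0.3977/371.1 + 0.2070/310.0 + 0.3953/65.3 = 0.0077930 ⇒ P = 128.3200 kPa
xᵢ = zᵢP/Pᵢˢᵃᵗ ⇒ x_B = 0.2070·128.3200/310.0 = 0.0857

Pdew = 128.3200 kPa, x_B = 0.0857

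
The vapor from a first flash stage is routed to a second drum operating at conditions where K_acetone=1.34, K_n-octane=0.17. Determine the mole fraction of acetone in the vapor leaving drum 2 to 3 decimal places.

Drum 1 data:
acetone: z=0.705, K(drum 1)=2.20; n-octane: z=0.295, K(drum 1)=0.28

Drum 1:
Let ψ₁ = V/F and solve Σ zᵢ(Kᵢ−1)/(1+ψ₁(Kᵢ−1)) = 0.
g(0) = ΣzᵢKᵢ − 1 = 0.634 and g(1) = 1 − Σzᵢ/Kᵢ = -0.374, so a root lies in (0, 1).
Binary case is linear: z₁(K₁−1)(1+ψ₁(K₂−1)) + z₂(K₂−1)(1+ψ₁(K₁−1)) = 0
⇒ ψ₁ = [z₁(K₁−1)+z₂(K₂−1)] / [−(K₁−1)(K₂−1)] = 0.6336/0.8640 = 0.733
Drum-1 compositions:
  acetone: x = 0.375, y = 0.825
  n-octane: x = 0.625, y = 0.175
Drum-2 feed = drum-1 vapor: z₂ = (0.8250, 0.1750).
Drum 2:
Material balance + equilibrium reduce to Σ zᵢ(Kᵢ−1)/(1+ψ₂(Kᵢ−1)) = 0.
Feasibility: ΣzᵢKᵢ = 1.135, Σzᵢ/Kᵢ = 1.645 — both > 1, two phases present.
Binary case is linear: z₁(K₁−1)(1+ψ₂(K₂−1)) + z₂(K₂−1)(1+ψ₂(K₁−1)) = 0
⇒ ψ₂ = [z₁(K₁−1)+z₂(K₂−1)] / [−(K₁−1)(K₂−1)] = 0.1353/0.2822 = 0.479
  acetone: x = 0.709, y = 0.951
  n-octane: x = 0.291, y = 0.049

y_acetone (drum 2) = 0.951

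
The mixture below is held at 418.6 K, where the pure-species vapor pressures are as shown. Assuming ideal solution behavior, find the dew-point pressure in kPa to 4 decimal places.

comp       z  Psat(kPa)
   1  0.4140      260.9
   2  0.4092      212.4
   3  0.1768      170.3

Pdew = 219.7060 kPa

At the dew point ψ → 1, so Σzᵢ/Kᵢ = 1 with Kᵢ = Pᵢˢᵃᵗ/P ⇒ 1/P = Σzᵢ/Pᵢˢᵃᵗ.
1/P = 0.4140/260.9 + 0.4092/212.4 + 0.1768/170.3 = 0.0045515 ⇒ P = 219.7060 kPa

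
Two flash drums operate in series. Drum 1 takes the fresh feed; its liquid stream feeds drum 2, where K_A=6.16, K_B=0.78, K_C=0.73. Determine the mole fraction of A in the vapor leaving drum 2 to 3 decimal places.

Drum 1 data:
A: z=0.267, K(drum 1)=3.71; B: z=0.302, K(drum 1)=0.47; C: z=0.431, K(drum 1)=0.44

Drum 1:
Rachford–Rice: g(ψ₁) = Σ zᵢ(Kᵢ−1)/(1+ψ₁(Kᵢ−1)) = 0.
Feasibility: ΣzᵢKᵢ = 1.322, Σzᵢ/Kᵢ = 1.694 — both > 1, two phases present.
Iterate (Newton) starting at ψ₁ = 0.5:
  ψ₁ = 0.500: g = -0.2457, g' = -0.771 → ψ₁ = 0.181
  ψ₁ = 0.181: g = 0.0394, g' = -1.153 → ψ₁ = 0.216
  ψ₁ = 0.216: g = 0.0016, g' = -1.064 → ψ₁ = 0.217
Converged at ψ₁ = 0.217.
Drum-1 compositions:
  A: x = 0.168, y = 0.624
  B: x = 0.341, y = 0.160
  C: x = 0.491, y = 0.216
Drum-2 feed = drum-1 liquid: z₂ = (0.1681, 0.3413, 0.4906).
Drum 2:
Newton–Raphson from ψ₂ = 0.35:
  ψ₂ = 0.350: g = 0.0815, g' = -0.632 → ψ₂ = 0.479
  ψ₂ = 0.479: g = 0.0138, g' = -0.439 → ψ₂ = 0.510
  ψ₂ = 0.510: g = 0.0005, g' = -0.408 → ψ₂ = 0.512
Converged at ψ₂ = 0.512.
  A: x = 0.046, y = 0.284
  B: x = 0.385, y = 0.300
  C: x = 0.569, y = 0.416

y_A (drum 2) = 0.284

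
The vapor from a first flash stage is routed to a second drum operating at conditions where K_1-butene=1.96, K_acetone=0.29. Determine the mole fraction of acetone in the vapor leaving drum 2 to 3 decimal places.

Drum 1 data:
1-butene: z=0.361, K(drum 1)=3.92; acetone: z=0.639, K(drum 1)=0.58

Drum 1:
Iterate (Newton) starting at ψ₁ = 0.5:
  ψ₁ = 0.500: g = 0.0888, g' = -0.689 → ψ₁ = 0.629
  ψ₁ = 0.629: g = 0.0070, g' = -0.591 → ψ₁ = 0.641
Converged at ψ₁ = 0.641.
Drum-1 compositions:
  1-butene: x = 0.126, y = 0.493
  acetone: x = 0.874, y = 0.507
Drum-2 feed = drum-1 vapor: z₂ = (0.4929, 0.5071).
Drum 2:
Rachford–Rice: g(ψ₂) = Σ zᵢ(Kᵢ−1)/(1+ψ₂(Kᵢ−1)) = 0.
Check two-phase: ΣzᵢKᵢ = 1.113 > 1 and Σzᵢ/Kᵢ = 2.000 > 1, so g(0) = 0.113 > 0 and g(1) = -1.000 < 0.
Newton–Raphson from ψ₂ = 0.59:
  ψ₂ = 0.590: g = -0.3174, g' = -0.942 → ψ₂ = 0.253
  ψ₂ = 0.253: g = -0.0581, g' = -0.674 → ψ₂ = 0.167
  ψ₂ = 0.167: g = -0.0005, g' = -0.666 → ψ₂ = 0.166
Converged at ψ₂ = 0.166.
  1-butene: x = 0.425, y = 0.833
  acetone: x = 0.575, y = 0.167

y_acetone (drum 2) = 0.167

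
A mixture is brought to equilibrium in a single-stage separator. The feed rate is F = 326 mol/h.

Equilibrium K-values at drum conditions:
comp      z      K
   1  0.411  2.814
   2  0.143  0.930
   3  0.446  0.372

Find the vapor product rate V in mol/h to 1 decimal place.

V = 150.9 mol/h

Rachford–Rice: g(V/F) = Σ zᵢ(Kᵢ−1)/(1+V/F(Kᵢ−1)) = 0.
Check two-phase: ΣzᵢKᵢ = 1.455 > 1 and Σzᵢ/Kᵢ = 1.499 > 1, so g(0) = 0.455 > 0 and g(1) = -0.499 < 0.
Iterate (Newton) starting at V/F = 0.5:
  V/F = 0.500: g = -0.0277, g' = -0.746 → V/F = 0.463
Converged at V/F = 0.463.
Then V = V/F·F = 0.4629·326 = 150.9 mol/h and L = F − V = 175.1 mol/h.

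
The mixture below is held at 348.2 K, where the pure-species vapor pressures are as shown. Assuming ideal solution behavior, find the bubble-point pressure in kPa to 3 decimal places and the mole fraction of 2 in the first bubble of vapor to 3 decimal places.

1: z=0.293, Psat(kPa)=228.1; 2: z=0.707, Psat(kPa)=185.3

Pbub = 197.840 kPa, y_2 = 0.662

At the bubble point ψ → 0, so ΣzᵢKᵢ = 1 with Kᵢ = Pᵢˢᵃᵗ/P ⇒ P = ΣzᵢPᵢˢᵃᵗ.
P = 0.293·228.1 + 0.707·185.3 = 197.840 kPa
yᵢ = zᵢPᵢˢᵃᵗ/P ⇒ y_2 = 0.707·185.3/197.840 = 0.662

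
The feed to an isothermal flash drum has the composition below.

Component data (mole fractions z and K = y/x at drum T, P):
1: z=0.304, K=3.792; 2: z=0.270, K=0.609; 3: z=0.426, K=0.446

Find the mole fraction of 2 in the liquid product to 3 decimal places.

x_2 = 0.315

Newton–Raphson from ψ = 0.69:
  ψ = 0.690: g = -0.2366, g' = -0.697 → ψ = 0.350
  ψ = 0.350: g = 0.0138, g' = -0.862 → ψ = 0.366
  ψ = 0.366: g = 0.0002, g' = -0.841 → ψ = 0.367
Converged at ψ = 0.367.
Compositions from xᵢ = zᵢ/(1+ψ(Kᵢ−1)), yᵢ = Kᵢxᵢ:
  1: x = 0.150, y = 0.570
  2: x = 0.315, y = 0.192
  3: x = 0.535, y = 0.238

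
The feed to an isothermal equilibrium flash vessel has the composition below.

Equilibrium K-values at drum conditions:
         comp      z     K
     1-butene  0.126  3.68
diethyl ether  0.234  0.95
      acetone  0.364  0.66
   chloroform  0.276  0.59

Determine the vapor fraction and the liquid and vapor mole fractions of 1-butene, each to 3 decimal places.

Iterate (Newton) starting at ψ = 0.5:
  ψ = 0.500: g = -0.1591, g' = -0.300 → ψ = 0.000
  ψ = 0.000: g = 0.0891, g' = -0.994 → ψ = 0.090
  ψ = 0.090: g = 0.0154, g' = -0.684 → ψ = 0.112
  ψ = 0.112: g = 0.0006, g' = -0.632 → ψ = 0.113
Converged at ψ = 0.113.
Compositions from xᵢ = zᵢ/(1+ψ(Kᵢ−1)), yᵢ = Kᵢxᵢ:
  1-butene: x = 0.097, y = 0.356
  diethyl ether: x = 0.235, y = 0.224
  acetone: x = 0.379, y = 0.250
  chloroform: x = 0.289, y = 0.171

ψ = 0.113, x_1-butene = 0.097, y_1-butene = 0.356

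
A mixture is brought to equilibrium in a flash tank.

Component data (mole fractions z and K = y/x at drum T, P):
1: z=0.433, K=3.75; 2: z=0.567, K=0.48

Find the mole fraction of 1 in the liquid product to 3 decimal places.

x_1 = 0.159

Rachford–Rice: g(V/F) = Σ zᵢ(Kᵢ−1)/(1+V/F(Kᵢ−1)) = 0.
Check two-phase: ΣzᵢKᵢ = 1.896 > 1 and Σzᵢ/Kᵢ = 1.297 > 1, so g(0) = 0.896 > 0 and g(1) = -0.297 < 0.
Newton–Raphson from V/F = 0.5:
  V/F = 0.500: g = 0.1029, g' = -0.861 → V/F = 0.620
  V/F = 0.620: g = 0.0054, g' = -0.782 → V/F = 0.626
  V/F = 0.626: g = 0.0000, g' = -0.779 → V/F = 0.627
Converged at V/F = 0.627.
Compositions from xᵢ = zᵢ/(1+V/F(Kᵢ−1)), yᵢ = Kᵢxᵢ:
  1: x = 0.159, y = 0.596
  2: x = 0.841, y = 0.404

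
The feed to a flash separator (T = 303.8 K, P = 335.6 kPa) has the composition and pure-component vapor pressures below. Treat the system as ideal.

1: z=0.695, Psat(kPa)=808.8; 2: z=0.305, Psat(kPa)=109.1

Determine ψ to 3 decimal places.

ψ = 0.813

Raoult's law: Kᵢ = Pᵢˢᵃᵗ/P = Pᵢˢᵃᵗ/335.6.
  K_1 = 808.8/335.6 = 2.41001, K_2 = 109.1/335.6 = 0.32509
Rachford–Rice: g(ψ) = Σ zᵢ(Kᵢ−1)/(1+ψ(Kᵢ−1)) = 0.
Feasibility: ΣzᵢKᵢ = 1.774, Σzᵢ/Kᵢ = 1.227 — both > 1, two phases present.
Binary case is linear: z₁(K₁−1)(1+ψ(K₂−1)) + z₂(K₂−1)(1+ψ(K₁−1)) = 0
⇒ ψ = [z₁(K₁−1)+z₂(K₂−1)] / [−(K₁−1)(K₂−1)] = 0.7741/0.9516 = 0.813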